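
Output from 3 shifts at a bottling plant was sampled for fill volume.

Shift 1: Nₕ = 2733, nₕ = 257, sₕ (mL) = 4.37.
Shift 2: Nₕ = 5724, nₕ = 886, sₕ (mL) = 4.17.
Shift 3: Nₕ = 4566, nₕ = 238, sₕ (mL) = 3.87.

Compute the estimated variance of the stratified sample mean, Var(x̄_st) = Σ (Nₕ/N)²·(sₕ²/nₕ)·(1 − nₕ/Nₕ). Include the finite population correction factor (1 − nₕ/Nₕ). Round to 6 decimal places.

0.013502

N = 13023; Wₕ = Nₕ/N.
shift 1: (2733/13023)²·4.37²/257·(1 − 257/2733) = 0.002964817
shift 2: (5724/13023)²·4.17²/886·(1 − 886/5724) = 0.003204659
shift 3: (4566/13023)²·3.87²/238·(1 − 238/4566) = 0.007332398
Sum = 0.013501874 → 0.013502.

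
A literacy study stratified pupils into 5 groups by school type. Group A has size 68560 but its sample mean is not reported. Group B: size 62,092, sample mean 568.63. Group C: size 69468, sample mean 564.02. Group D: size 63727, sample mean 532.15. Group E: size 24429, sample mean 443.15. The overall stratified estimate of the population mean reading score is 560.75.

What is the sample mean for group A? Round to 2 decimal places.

618.79

N = 68560 + 62092 + 69468 + 63727 + 24429 = 288276.
Overall total = μ·N = 560.75·288276 = 161650767.
Subtract the known strata: 62092·568.63 + 69468·564.02 + 63727·532.15 + 24429·443.15 = 119226749.72.
Remaining total for group A: 161650767 − 119226749.72 = 42424017.28.
Divide by its size: 42424017.28 / 68560 = 618.7867... → 618.79.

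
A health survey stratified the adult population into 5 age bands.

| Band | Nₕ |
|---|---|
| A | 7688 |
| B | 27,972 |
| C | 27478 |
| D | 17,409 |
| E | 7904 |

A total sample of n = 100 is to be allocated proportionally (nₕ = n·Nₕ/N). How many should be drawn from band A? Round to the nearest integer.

9

N = 7688 + 27972 + 27478 + 17409 + 7904 = 88451.
n_A = 100·7688/88451 = 8.692... → 9.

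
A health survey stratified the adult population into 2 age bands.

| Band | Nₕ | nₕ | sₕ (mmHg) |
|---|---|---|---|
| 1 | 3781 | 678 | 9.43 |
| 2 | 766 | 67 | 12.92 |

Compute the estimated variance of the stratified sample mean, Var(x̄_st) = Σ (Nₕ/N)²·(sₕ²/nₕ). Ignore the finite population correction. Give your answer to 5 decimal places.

0.16140

N = 4547; Wₕ = Nₕ/N.
band 1: (3781/4547)²·9.43²/678 = 0.09068953
band 2: (766/4547)²·12.92²/67 = 0.07070626
Sum = 0.16139579 → 0.16140.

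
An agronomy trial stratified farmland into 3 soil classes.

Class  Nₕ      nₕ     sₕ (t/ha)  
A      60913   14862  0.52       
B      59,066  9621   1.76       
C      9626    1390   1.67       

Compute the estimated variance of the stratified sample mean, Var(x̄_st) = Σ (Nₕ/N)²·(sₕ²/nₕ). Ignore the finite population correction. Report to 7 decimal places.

N = 129605; Wₕ = Nₕ/N.
class A: (60913/129605)²·0.52²/14862 = 0.0000040189
class B: (59066/129605)²·1.76²/9621 = 0.0000668708
class C: (9626/129605)²·1.67²/1390 = 0.0000110679
Sum = 0.0000819576 → 0.0000820.

0.0000820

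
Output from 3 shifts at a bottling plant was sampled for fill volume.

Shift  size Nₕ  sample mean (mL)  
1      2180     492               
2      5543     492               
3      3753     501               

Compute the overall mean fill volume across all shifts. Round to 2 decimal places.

494.94

x̄_st = (Σ Nₕx̄ₕ) / (Σ Nₕ) = (2180·492 + 5543·492 + 3753·501) / 11476
= 5679969 / 11476 = 494.9433... → 494.94.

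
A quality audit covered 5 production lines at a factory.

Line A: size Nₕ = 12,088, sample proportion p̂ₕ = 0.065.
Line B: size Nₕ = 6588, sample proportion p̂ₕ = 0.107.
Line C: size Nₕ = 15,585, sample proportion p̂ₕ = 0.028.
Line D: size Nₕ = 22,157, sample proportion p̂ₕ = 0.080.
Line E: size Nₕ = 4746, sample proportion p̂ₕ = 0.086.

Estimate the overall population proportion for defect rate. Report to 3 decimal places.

0.067

Wₕ = Nₕ/N with N = 61164: 0.1976, 0.1077, 0.2548, 0.3623, 0.0776.
p̂_st = 0.1976·0.065 + 0.1077·0.107 + 0.2548·0.028 + 0.3623·0.080 + 0.0776·0.086 ≈ 0.06716... → 0.067.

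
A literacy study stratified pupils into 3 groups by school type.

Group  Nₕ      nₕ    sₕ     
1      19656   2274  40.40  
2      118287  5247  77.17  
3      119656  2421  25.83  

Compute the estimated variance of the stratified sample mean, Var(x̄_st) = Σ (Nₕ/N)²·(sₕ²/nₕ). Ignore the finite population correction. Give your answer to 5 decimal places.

N = 257599. Term for each stratum: Wₕ²sₕ²/nₕ.
Var(x̄_st) = 0.00417902 + 0.23931594 + 0.05946133 = 0.30295629 → 0.30296.

0.30296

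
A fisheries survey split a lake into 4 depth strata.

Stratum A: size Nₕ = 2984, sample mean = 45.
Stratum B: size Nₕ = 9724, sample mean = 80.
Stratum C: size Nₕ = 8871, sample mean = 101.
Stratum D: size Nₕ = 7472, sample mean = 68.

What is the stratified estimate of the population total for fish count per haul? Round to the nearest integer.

A: 2984·45 = 134280
B: 9724·80 = 777920
C: 8871·101 = 895971
D: 7472·68 = 508096
τ̂ = Σ Nₕx̄ₕ = 2316267.

2316267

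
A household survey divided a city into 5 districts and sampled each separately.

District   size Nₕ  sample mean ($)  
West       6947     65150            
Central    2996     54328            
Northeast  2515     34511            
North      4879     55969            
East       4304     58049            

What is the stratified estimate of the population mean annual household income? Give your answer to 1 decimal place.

N = 6947 + 2996 + 2515 + 4879 + 4304 = 21641.
Weight each subgroup mean by Nₕ/N and sum.
Σ Nₕx̄ₕ = 6947·65150 + 2996·54328 + 2515·34511 + 4879·55969 + 4304·58049 = 452597050 + 162766688 + 86795165 + 273072751 + 249842896 = 1225074550.
Divide by N: 1225074550 / 21641 = 56608.962... → 56609.0.

56609.0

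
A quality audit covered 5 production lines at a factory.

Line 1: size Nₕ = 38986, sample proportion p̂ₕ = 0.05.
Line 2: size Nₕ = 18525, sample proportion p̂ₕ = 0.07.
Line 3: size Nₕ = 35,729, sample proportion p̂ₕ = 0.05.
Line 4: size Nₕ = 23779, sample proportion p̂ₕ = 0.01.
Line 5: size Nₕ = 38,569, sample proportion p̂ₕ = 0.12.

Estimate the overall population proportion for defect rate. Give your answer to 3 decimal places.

Wₕ = Nₕ/N with N = 155588: 0.2506, 0.1191, 0.2296, 0.1528, 0.2479.
p̂_st = 0.2506·0.05 + 0.1191·0.07 + 0.2296·0.05 + 0.1528·0.01 + 0.2479·0.12 ≈ 0.06362... → 0.064.

0.064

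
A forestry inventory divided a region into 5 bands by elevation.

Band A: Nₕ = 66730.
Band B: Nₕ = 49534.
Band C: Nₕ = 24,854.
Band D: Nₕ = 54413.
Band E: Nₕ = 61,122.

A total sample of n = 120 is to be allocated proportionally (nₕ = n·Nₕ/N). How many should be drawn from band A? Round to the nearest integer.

Share of band A = 66730/256653 = 0.26000.
Allocate 120 × 0.26000 = 31.200... → 31.

31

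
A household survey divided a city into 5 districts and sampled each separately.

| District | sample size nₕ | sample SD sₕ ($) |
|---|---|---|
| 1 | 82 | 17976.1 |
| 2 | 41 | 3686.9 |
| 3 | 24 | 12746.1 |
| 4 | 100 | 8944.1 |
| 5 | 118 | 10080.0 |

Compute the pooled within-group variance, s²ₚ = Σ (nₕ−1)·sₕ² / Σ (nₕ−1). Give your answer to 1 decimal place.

1: (82−1)·17976.1² = 81·323140171.21 = 26174353868.01
2: (41−1)·3686.9² = 40·13593231.61 = 543729264.4
3: (24−1)·12746.1² = 23·162463065.21 = 3736650499.83
4: (100−1)·8944.1² = 99·79996924.81 = 7919695556.19
5: (118−1)·10080.0² = 117·101606400 = 11887948800
Numerator = 50262377988.43; denominator = Σ(nₕ−1) = 360.
s²ₚ = 50262377988.43/360 = 139617716.635... → 139617716.6.

139617716.6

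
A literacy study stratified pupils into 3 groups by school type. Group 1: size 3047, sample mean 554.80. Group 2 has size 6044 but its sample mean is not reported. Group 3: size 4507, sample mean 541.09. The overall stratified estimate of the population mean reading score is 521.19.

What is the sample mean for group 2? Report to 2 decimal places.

489.41

N = 3047 + 6044 + 4507 = 13598.
Overall total = μ·N = 521.19·13598 = 7087141.62.
Subtract the known strata: 3047·554.80 + 4507·541.09 = 4129168.23.
Remaining total for group 2: 7087141.62 − 4129168.23 = 2957973.39.
Divide by its size: 2957973.39 / 6044 = 489.4066... → 489.41.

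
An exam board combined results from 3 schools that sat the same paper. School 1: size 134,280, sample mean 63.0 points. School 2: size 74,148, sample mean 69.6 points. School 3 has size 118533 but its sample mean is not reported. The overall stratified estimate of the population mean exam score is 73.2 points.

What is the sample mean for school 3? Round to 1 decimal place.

87.0

Σ Nₕx̄ₕ = N·μ, so 118533·x̄_3 = 326961·73.2 − (134280·63.0 + 74148·69.6).
= 23933545.2 − 13620340.8 = 10313204.4.
x̄_3 = 10313204.4 / 118533 = 87.007... → 87.0.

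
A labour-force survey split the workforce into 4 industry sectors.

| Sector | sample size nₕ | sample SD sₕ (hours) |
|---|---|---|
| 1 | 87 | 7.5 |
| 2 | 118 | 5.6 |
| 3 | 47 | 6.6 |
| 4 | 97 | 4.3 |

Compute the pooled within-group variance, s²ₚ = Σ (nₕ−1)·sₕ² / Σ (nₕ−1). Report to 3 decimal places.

1: (87−1)·7.5² = 86·56.25 = 4837.5
2: (118−1)·5.6² = 117·31.36 = 3669.12
3: (47−1)·6.6² = 46·43.56 = 2003.76
4: (97−1)·4.3² = 96·18.49 = 1775.04
Numerator = 12285.42; denominator = Σ(nₕ−1) = 345.
s²ₚ = 12285.42/345 = 35.60991... → 35.610.

35.610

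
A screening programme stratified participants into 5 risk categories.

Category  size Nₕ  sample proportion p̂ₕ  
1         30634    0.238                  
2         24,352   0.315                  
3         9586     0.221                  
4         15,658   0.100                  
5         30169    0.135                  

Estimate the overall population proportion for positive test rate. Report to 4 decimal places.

0.2058

Wₕ = Nₕ/N with N = 110399: 0.2775, 0.2206, 0.0868, 0.1418, 0.2733.
p̂_st = 0.2775·0.238 + 0.2206·0.315 + 0.0868·0.221 + 0.1418·0.100 + 0.2733·0.135 ≈ 0.205789... → 0.2058.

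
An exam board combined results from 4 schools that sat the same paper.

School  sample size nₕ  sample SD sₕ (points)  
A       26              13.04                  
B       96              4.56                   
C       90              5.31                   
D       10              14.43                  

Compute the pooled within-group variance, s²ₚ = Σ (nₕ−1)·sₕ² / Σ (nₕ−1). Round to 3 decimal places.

48.669

A: (26−1)·13.04² = 25·170.0416 = 4251.04
B: (96−1)·4.56² = 95·20.7936 = 1975.392
C: (90−1)·5.31² = 89·28.1961 = 2509.4529
D: (10−1)·14.43² = 9·208.2249 = 1874.0241
Numerator = 10609.909; denominator = Σ(nₕ−1) = 218.
s²ₚ = 10609.909/218 = 48.66931... → 48.669.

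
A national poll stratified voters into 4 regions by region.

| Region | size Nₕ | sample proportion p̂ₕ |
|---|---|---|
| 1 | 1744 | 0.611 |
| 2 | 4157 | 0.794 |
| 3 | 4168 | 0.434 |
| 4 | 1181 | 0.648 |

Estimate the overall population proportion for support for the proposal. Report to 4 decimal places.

N = 1744 + 4157 + 4168 + 1181 = 11250.
Overall proportion = Σ (Nₕ/N)·p̂ₕ.
Σ Nₕp̂ₕ = 1065.584 + 3300.658 + 1808.912 + 765.288 = 6940.442.
6940.442 / 11250 = 0.616928... → 0.6169.

0.6169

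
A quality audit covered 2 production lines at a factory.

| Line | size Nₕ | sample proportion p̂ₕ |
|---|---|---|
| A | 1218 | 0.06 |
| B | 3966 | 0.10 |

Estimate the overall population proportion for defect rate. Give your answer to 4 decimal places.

0.0906

Wₕ = Nₕ/N with N = 5184: 0.2350, 0.7650.
p̂_st = 0.2350·0.06 + 0.7650·0.10 ≈ 0.090602... → 0.0906.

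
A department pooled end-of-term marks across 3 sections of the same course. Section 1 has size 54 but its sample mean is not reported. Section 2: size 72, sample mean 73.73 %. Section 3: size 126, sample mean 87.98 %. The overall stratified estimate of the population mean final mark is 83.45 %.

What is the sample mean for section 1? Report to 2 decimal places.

N = 54 + 72 + 126 = 252.
Overall total = μ·N = 83.45·252 = 21029.4.
Subtract the known strata: 72·73.73 + 126·87.98 = 16394.04.
Remaining total for section 1: 21029.4 − 16394.04 = 4635.36.
Divide by its size: 4635.36 / 54 = 85.84 → 85.84.

85.84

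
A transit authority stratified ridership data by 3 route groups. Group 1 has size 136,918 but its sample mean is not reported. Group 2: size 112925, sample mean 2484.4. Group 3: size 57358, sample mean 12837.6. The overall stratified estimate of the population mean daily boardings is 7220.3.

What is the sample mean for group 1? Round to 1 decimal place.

8773.1

Σ Nₕx̄ₕ = N·μ, so 136918·x̄_1 = 307201·7220.3 − (112925·2484.4 + 57358·12837.6).
= 2218083380.3 − 1016889930.8 = 1201193449.5.
x̄_1 = 1201193449.5 / 136918 = 8773.086... → 8773.1.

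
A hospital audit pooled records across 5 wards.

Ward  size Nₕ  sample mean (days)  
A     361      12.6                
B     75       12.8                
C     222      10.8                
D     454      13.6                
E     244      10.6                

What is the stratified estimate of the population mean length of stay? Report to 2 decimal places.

N = 361 + 75 + 222 + 454 + 244 = 1356.
Overall mean = Σ (Nₕ/N)·x̄ₕ — weight by population share, not a simple average.
Σ Nₕx̄ₕ = 361·12.6 + 75·12.8 + 222·10.8 + 454·13.6 + 244·10.6 = 4548.6 + 960 + 2397.6 + 6174.4 + 2586.4 = 16667.
Divide by N: 16667 / 1356 = 12.2913... → 12.29.

12.29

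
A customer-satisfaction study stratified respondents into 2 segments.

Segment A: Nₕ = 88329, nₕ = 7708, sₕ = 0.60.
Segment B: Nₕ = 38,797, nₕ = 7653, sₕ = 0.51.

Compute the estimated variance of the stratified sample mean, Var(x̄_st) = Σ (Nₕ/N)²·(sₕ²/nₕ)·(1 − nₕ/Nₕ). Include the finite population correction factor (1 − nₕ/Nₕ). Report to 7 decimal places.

N = 127126; Wₕ = Nₕ/N.
segment A: (88329/127126)²·0.60²/7708·(1 − 7708/88329) = 0.0000205799
segment B: (38797/127126)²·0.51²/7653·(1 − 7653/38797) = 0.0000025410
Sum = 0.0000231210 → 0.0000231.

0.0000231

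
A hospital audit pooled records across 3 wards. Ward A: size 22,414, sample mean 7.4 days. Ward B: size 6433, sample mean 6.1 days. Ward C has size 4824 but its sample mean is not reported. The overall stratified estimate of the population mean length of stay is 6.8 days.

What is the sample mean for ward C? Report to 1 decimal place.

4.9

Σ Nₕx̄ₕ = N·μ, so 4824·x̄_C = 33671·6.8 − (22414·7.4 + 6433·6.1).
= 228962.8 − 205104.9 = 23857.9.
x̄_C = 23857.9 / 4824 = 4.946... → 4.9.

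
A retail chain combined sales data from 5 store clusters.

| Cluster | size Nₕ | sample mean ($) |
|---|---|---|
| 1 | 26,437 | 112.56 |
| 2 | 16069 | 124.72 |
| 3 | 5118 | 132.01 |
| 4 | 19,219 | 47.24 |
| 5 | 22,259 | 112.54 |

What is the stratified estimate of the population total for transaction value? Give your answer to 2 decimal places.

9068435.00

Population total = Σ Nₕ·x̄ₕ (each stratum's size times its mean).
26437·112.56 + 16069·124.72 + 5118·132.01 + 19219·47.24 + 22259·112.54 = 2975748.72 + 2004125.68 + 675627.18 + 907905.56 + 2505027.86 = 9068435.00.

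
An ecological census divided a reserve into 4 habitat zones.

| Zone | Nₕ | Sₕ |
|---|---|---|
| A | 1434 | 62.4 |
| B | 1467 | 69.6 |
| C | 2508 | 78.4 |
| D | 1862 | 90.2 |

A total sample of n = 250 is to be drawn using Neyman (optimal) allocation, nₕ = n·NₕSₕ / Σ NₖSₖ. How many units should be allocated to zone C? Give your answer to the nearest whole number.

A: NₕSₕ = 1434·62.4 = 89481.6
B: NₕSₕ = 1467·69.6 = 102103.2
C: NₕSₕ = 2508·78.4 = 196627.2
D: NₕSₕ = 1862·90.2 = 167952.4
Σ NₕSₕ = 556164.4.
n_C = 250·196627.2/556164.4 = 88.385... → 88.

88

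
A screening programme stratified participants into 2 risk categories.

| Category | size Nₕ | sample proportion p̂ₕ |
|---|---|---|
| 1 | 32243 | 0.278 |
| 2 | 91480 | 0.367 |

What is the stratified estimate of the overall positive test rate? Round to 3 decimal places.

0.344

Wₕ = Nₕ/N with N = 123723: 0.2606, 0.7394.
p̂_st = 0.2606·0.278 + 0.7394·0.367 ≈ 0.34381... → 0.344.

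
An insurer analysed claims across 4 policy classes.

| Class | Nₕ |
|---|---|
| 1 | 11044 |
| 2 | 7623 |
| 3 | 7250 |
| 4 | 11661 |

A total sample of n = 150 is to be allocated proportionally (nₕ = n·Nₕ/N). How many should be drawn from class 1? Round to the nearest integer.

44

Share of class 1 = 11044/37578 = 0.29390.
Allocate 150 × 0.29390 = 44.084... → 44.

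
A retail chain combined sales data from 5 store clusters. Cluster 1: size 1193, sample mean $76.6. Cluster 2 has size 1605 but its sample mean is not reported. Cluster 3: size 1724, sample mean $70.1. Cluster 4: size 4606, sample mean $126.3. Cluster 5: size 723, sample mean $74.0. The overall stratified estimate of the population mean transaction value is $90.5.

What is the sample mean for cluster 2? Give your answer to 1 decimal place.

27.4

N = 1193 + 1605 + 1724 + 4606 + 723 = 9851.
Overall total = μ·N = 90.5·9851 = 891515.5.
Subtract the known strata: 1193·76.6 + 1724·70.1 + 4606·126.3 + 723·74.0 = 847476.
Remaining total for cluster 2: 891515.5 − 847476 = 44039.5.
Divide by its size: 44039.5 / 1605 = 27.439... → 27.4.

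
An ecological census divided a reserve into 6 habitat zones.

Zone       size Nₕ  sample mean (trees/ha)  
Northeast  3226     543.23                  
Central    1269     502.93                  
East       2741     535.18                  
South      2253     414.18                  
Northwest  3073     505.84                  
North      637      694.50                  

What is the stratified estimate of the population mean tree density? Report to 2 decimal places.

514.25

N = 13199; weights Wₕ = Nₕ/N = (0.2444, 0.0961, 0.2077, 0.1707, 0.2328, 0.0483).
x̄_st = Σ Wₕ·x̄ₕ = 0.2444·543.23 + 0.0961·502.93 + 0.2077·535.18 + 0.1707·414.18 + 0.2328·505.84 + 0.0483·694.50 ≈ 514.2508...
→ 514.25.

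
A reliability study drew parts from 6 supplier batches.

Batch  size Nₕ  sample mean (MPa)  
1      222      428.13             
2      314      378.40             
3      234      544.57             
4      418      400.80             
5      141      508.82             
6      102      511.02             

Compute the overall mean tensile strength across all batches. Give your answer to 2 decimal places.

x̄_st = (Σ Nₕx̄ₕ) / (Σ Nₕ) = (222·428.13 + 314·378.40 + 234·544.57 + 418·400.80 + 141·508.82 + 102·511.02) / 1431
= 632693.9 / 1431 = 442.1341... → 442.13.

442.13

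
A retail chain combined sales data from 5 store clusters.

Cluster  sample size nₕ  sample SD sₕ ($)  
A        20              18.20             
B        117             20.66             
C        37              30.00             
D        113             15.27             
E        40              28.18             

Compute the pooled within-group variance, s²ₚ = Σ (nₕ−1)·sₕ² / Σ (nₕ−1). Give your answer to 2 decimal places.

Degrees of freedom: 19 + 116 + 36 + 112 + 39 = 322.
Σ(nₕ−1)sₕ² = 19·331.24 + 116·426.8356 + 36·900 + 112·233.1729 + 39·794.1124 = 145292.238.
s²ₚ = 145292.238 / 322 = 451.2181... → 451.22.

451.22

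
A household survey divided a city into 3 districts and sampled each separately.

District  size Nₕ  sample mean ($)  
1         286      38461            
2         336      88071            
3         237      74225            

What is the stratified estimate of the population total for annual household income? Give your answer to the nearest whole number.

58183027

1: 286·38461 = 10999846
2: 336·88071 = 29591856
3: 237·74225 = 17591325
τ̂ = Σ Nₕx̄ₕ = 58183027.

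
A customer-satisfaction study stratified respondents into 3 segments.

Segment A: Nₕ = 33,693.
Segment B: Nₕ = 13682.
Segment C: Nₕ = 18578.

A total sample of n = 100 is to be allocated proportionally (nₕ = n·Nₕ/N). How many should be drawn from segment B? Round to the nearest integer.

21

Share of segment B = 13682/65953 = 0.20745.
Allocate 100 × 0.20745 = 20.745... → 21.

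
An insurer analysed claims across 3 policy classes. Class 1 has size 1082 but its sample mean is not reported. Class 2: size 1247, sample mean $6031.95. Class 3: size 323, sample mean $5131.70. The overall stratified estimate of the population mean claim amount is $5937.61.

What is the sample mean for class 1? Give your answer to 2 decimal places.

N = 1082 + 1247 + 323 = 2652.
Overall total = μ·N = 5937.61·2652 = 15746541.72.
Subtract the known strata: 1247·6031.95 + 323·5131.70 = 9179380.75.
Remaining total for class 1: 15746541.72 − 9179380.75 = 6567160.97.
Divide by its size: 6567160.97 / 1082 = 6069.4649... → 6069.46.

6069.46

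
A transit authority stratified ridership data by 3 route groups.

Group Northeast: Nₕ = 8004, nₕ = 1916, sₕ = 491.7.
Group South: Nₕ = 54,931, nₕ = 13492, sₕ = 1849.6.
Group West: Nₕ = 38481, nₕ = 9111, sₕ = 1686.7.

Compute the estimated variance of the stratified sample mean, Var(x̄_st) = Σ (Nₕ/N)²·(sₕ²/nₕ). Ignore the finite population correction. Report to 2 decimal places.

120.13

N = 101416; Wₕ = Nₕ/N.
group Northeast: (8004/101416)²·491.7²/1916 = 0.78597
group South: (54931/101416)²·1849.6²/13492 = 74.38774
group West: (38481/101416)²·1686.7²/9111 = 44.95618
Sum = 120.12989 → 120.13.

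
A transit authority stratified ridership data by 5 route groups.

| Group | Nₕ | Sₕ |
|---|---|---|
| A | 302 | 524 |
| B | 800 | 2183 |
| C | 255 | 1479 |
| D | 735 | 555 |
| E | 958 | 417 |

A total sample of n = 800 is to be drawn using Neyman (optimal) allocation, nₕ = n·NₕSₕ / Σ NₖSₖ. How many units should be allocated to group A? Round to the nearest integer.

41

Σ NₕSₕ = 302·524 + 800·2183 + 255·1479 + 735·555 + 958·417 = 3089204.
Share for A: 158248/3089204 = 0.05123.
n_A = 800 × 0.05123 = 40.981... → 41.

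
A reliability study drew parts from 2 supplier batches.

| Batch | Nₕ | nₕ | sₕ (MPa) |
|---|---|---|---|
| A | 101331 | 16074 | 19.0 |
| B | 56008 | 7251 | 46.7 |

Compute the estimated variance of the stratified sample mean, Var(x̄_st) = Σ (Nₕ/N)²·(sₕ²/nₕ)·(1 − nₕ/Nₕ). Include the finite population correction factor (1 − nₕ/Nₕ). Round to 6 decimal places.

0.041016

N = 157339. Term for each stratum: Wₕ²sₕ²/nₕ·(1−nₕ/Nₕ).
Var(x̄_st) = 0.007837595 + 0.033177994 = 0.041015590 → 0.041016.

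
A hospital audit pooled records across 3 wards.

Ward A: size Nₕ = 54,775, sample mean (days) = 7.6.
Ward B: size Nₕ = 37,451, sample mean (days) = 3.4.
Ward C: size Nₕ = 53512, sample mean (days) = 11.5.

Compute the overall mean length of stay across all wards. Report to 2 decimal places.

7.95

N = 145738; weights Wₕ = Nₕ/N = (0.3758, 0.2570, 0.3672).
x̄_st = Σ Wₕ·x̄ₕ = 0.3758·7.6 + 0.2570·3.4 + 0.3672·11.5 ≈ 7.9527...
→ 7.95.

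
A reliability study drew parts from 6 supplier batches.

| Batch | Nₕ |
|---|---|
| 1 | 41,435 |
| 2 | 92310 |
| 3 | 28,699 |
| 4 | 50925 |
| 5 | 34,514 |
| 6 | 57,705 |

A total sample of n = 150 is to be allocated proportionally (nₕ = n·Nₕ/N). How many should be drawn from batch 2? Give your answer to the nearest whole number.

45

N = 41435 + 92310 + 28699 + 50925 + 34514 + 57705 = 305588.
n_2 = 150·92310/305588 = 45.311... → 45.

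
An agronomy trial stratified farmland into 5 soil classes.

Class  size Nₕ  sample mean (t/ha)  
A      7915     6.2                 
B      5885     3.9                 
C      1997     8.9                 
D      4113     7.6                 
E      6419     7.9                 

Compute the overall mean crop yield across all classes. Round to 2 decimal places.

N = 26329; weights Wₕ = Nₕ/N = (0.3006, 0.2235, 0.0758, 0.1562, 0.2438).
x̄_st = Σ Wₕ·x̄ₕ = 0.3006·6.2 + 0.2235·3.9 + 0.0758·8.9 + 0.1562·7.6 + 0.2438·7.9 ≈ 6.5239...
→ 6.52.

6.52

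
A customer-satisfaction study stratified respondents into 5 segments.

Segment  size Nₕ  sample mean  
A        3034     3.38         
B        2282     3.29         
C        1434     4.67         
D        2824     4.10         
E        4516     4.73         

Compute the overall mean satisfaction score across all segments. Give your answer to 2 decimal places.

N = 14090; weights Wₕ = Nₕ/N = (0.2153, 0.1620, 0.1018, 0.2004, 0.3205).
x̄_st = Σ Wₕ·x̄ₕ = 0.2153·3.38 + 0.1620·3.29 + 0.1018·4.67 + 0.2004·4.10 + 0.3205·4.73 ≈ 4.0737...
→ 4.07.

4.07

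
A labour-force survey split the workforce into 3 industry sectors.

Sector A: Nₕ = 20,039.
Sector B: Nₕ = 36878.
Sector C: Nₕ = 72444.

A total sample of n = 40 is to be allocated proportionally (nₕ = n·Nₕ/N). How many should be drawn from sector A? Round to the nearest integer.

6

N = 20039 + 36878 + 72444 = 129361.
n_A = 40·20039/129361 = 6.196... → 6.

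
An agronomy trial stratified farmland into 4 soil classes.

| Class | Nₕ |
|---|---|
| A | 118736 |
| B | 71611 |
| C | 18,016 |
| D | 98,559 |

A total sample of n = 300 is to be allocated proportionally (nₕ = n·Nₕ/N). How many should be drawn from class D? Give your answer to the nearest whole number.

Share of class D = 98559/306922 = 0.32112.
Allocate 300 × 0.32112 = 96.336... → 96.

96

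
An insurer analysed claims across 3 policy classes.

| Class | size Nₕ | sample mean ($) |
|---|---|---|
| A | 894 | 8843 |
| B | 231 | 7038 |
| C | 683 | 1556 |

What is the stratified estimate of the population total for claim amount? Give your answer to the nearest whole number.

Population total = Σ Nₕ·x̄ₕ (each stratum's size times its mean).
894·8843 + 231·7038 + 683·1556 = 7905642 + 1625778 + 1062748 = 10594168.

10594168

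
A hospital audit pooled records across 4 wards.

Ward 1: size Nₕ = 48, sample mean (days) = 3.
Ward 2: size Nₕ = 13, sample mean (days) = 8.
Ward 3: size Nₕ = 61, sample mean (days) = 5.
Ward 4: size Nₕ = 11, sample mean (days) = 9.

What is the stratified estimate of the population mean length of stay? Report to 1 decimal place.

4.9

N = 48 + 13 + 61 + 11 = 133.
Weight each subgroup mean by Nₕ/N and sum.
Σ Nₕx̄ₕ = 48·3 + 13·8 + 61·5 + 11·9 = 144 + 104 + 305 + 99 = 652.
Divide by N: 652 / 133 = 4.902... → 4.9.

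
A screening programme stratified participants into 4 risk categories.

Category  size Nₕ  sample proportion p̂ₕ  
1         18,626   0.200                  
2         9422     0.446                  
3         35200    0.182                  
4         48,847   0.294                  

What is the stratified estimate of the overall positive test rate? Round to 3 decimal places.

0.256

Wₕ = Nₕ/N with N = 112095: 0.1662, 0.0841, 0.3140, 0.4358.
p̂_st = 0.1662·0.200 + 0.0841·0.446 + 0.3140·0.182 + 0.4358·0.294 ≈ 0.25599... → 0.256.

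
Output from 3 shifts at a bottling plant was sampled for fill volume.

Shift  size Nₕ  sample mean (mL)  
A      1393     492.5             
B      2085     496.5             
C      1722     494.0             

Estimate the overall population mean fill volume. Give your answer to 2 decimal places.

N = 1393 + 2085 + 1722 = 5200.
Weight each subgroup mean by Nₕ/N and sum.
Σ Nₕx̄ₕ = 1393·492.5 + 2085·496.5 + 1722·494.0 = 686052.5 + 1035202.5 + 850668 = 2571923.
Divide by N: 2571923 / 5200 = 494.6006... → 494.60.

494.60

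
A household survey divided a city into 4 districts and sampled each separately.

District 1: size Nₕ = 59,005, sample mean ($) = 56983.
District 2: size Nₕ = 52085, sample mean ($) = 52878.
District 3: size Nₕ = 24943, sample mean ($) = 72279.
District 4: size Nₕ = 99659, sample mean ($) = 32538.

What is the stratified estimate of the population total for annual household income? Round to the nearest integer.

11161992184

Population total = Σ Nₕ·x̄ₕ (each stratum's size times its mean).
59005·56983 + 52085·52878 + 24943·72279 + 99659·32538 = 3362281915 + 2754150630 + 1802855097 + 3242704542 = 11161992184.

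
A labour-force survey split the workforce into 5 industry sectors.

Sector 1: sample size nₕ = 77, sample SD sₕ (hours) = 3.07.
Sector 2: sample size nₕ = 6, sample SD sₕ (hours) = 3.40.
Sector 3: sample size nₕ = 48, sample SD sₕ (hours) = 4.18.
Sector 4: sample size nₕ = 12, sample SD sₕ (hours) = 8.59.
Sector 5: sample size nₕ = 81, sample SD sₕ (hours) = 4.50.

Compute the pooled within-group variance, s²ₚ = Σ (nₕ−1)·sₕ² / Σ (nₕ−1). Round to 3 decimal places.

1: (77−1)·3.07² = 76·9.4249 = 716.2924
2: (6−1)·3.40² = 5·11.56 = 57.8
3: (48−1)·4.18² = 47·17.4724 = 821.2028
4: (12−1)·8.59² = 11·73.7881 = 811.6691
5: (81−1)·4.50² = 80·20.25 = 1620
Numerator = 4026.9643; denominator = Σ(nₕ−1) = 219.
s²ₚ = 4026.9643/219 = 18.38796... → 18.388.

18.388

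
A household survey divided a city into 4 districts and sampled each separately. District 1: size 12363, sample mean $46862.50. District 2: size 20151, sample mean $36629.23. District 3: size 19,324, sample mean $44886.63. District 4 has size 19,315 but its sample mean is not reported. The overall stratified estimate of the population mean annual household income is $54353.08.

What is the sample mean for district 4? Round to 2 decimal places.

87109.44

Σ Nₕx̄ₕ = N·μ, so 19315·x̄_4 = 71153·54353.08 − (12363·46862.50 + 20151·36629.23 + 19324·44886.63).
= 3867384701.24 − 2184865939.35 = 1682518761.89.
x̄_4 = 1682518761.89 / 19315 = 87109.4363... → 87109.44.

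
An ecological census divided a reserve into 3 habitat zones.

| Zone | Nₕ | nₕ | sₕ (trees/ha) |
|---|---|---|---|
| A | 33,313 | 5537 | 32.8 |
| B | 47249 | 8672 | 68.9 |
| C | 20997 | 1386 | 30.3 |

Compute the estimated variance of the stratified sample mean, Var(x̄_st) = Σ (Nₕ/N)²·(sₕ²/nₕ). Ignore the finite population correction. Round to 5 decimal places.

N = 101559. Term for each stratum: Wₕ²sₕ²/nₕ.
Var(x̄_st) = 0.02090566 + 0.11848615 + 0.02831390 = 0.16770571 → 0.16771.

0.16771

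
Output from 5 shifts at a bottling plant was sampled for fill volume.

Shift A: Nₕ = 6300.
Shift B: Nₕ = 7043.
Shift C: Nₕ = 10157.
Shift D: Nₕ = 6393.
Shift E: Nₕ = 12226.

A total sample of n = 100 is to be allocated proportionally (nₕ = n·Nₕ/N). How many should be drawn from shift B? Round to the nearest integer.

17

Share of shift B = 7043/42119 = 0.16722.
Allocate 100 × 0.16722 = 16.722... → 17.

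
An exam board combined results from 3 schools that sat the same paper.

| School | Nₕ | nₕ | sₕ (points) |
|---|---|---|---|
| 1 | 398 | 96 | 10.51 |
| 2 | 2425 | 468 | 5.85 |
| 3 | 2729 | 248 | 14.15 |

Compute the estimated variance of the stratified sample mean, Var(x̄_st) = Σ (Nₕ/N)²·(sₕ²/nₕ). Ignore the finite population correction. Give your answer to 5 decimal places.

N = 5552; Wₕ = Nₕ/N.
school 1: (398/5552)²·10.51²/96 = 0.00591291
school 2: (2425/5552)²·5.85²/468 = 0.01395052
school 3: (2729/5552)²·14.15²/248 = 0.19506051
Sum = 0.21492394 → 0.21492.

0.21492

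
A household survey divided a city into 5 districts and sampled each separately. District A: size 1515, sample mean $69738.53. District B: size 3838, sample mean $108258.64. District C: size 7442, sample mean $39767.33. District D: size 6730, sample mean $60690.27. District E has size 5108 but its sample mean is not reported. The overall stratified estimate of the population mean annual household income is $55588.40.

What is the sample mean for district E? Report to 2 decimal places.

N = 1515 + 3838 + 7442 + 6730 + 5108 = 24633.
Overall total = μ·N = 55588.40·24633 = 1369309057.2.
Subtract the known strata: 1515·69738.53 + 3838·108258.64 + 7442·39767.33 + 6730·60690.27 = 1225544520.23.
Remaining total for district E: 1369309057.2 − 1225544520.23 = 143764536.97.
Divide by its size: 143764536.97 / 5108 = 28144.9759... → 28144.98.

28144.98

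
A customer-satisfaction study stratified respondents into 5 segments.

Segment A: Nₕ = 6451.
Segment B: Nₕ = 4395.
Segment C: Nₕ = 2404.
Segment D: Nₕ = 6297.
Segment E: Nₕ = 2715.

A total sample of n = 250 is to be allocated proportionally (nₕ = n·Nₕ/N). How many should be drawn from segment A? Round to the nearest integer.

Share of segment A = 6451/22262 = 0.28978.
Allocate 250 × 0.28978 = 72.444... → 72.

72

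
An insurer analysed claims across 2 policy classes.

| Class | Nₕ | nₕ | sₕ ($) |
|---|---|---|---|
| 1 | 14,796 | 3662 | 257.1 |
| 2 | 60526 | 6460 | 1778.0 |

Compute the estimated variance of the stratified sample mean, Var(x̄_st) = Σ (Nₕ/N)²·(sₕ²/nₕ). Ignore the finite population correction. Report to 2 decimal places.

N = 75322; Wₕ = Nₕ/N.
class 1: (14796/75322)²·257.1²/3662 = 0.69652
class 2: (60526/75322)²·1778.0²/6460 = 315.98848
Sum = 316.68500 → 316.68.

316.68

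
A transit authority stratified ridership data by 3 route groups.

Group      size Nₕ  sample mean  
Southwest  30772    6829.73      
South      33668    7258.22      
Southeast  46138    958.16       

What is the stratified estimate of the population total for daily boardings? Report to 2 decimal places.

Southwest: 30772·6829.73 = 210164451.56
South: 33668·7258.22 = 244369750.96
Southeast: 46138·958.16 = 44207586.08
τ̂ = Σ Nₕx̄ₕ = 498741788.60.

498741788.60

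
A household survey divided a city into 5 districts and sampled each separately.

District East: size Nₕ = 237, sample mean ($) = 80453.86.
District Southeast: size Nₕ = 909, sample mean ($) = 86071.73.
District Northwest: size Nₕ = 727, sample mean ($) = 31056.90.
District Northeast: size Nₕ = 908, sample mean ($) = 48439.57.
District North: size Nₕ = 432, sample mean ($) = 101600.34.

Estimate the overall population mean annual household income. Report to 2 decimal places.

N = 237 + 909 + 727 + 908 + 432 = 3213.
The stratified mean weights each stratum mean by its population share Nₕ/N.
Σ Nₕx̄ₕ = 237·80453.86 + 909·86071.73 + 727·31056.90 + 908·48439.57 + 432·101600.34 = 19067564.82 + 78239202.57 + 22578366.3 + 43983129.56 + 43891346.88 = 207759610.13.
Divide by N: 207759610.13 / 3213 = 64662.1880... → 64662.19.

64662.19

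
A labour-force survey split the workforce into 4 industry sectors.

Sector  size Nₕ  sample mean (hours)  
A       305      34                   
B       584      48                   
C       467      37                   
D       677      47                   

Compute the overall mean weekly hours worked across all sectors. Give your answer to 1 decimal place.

N = 2033; weights Wₕ = Nₕ/N = (0.1500, 0.2873, 0.2297, 0.3330).
x̄_st = Σ Wₕ·x̄ₕ = 0.1500·34 + 0.2873·48 + 0.2297·37 + 0.3330·47 ≈ 43.040...
→ 43.0.

43.0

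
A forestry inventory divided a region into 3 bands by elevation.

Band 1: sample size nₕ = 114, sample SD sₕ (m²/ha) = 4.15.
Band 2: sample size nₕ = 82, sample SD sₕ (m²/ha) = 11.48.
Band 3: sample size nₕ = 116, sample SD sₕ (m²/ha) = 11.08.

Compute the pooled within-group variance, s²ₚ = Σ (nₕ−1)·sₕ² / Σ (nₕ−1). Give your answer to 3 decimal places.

1: (114−1)·4.15² = 113·17.2225 = 1946.1425
2: (82−1)·11.48² = 81·131.7904 = 10675.0224
3: (116−1)·11.08² = 115·122.7664 = 14118.136
Numerator = 26739.3009; denominator = Σ(nₕ−1) = 309.
s²ₚ = 26739.3009/309 = 86.53495... → 86.535.

86.535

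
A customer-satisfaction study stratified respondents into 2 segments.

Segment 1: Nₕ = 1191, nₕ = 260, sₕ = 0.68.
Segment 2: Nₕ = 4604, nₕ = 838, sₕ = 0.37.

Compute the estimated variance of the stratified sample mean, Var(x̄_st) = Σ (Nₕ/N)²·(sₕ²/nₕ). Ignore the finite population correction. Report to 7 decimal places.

N = 5795. Term for each stratum: Wₕ²sₕ²/nₕ.
Var(x̄_st) = 0.0000751210 + 0.0001031153 = 0.0001782363 → 0.0001782.

0.0001782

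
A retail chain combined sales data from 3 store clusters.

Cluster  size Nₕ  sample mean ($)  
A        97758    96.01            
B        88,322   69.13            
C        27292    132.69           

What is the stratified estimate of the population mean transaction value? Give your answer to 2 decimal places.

N = 213372; weights Wₕ = Nₕ/N = (0.4582, 0.4139, 0.1279).
x̄_st = Σ Wₕ·x̄ₕ = 0.4582·96.01 + 0.4139·69.13 + 0.1279·132.69 ≈ 89.5751...
→ 89.58.

89.58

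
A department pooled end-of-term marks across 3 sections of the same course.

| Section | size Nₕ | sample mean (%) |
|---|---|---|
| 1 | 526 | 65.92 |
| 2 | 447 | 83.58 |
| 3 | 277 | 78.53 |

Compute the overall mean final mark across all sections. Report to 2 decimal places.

75.03

N = 526 + 447 + 277 = 1250.
The stratified mean weights each stratum mean by its population share Nₕ/N.
Σ Nₕx̄ₕ = 526·65.92 + 447·83.58 + 277·78.53 = 34673.92 + 37360.26 + 21752.81 = 93786.99.
Divide by N: 93786.99 / 1250 = 75.0296... → 75.03.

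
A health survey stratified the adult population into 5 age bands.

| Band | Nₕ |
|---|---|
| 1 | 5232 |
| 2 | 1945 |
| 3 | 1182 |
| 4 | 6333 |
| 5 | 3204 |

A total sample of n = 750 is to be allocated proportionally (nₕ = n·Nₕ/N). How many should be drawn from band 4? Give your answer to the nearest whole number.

265

N = 5232 + 1945 + 1182 + 6333 + 3204 = 17896.
n_4 = 750·6333/17896 = 265.408... → 265.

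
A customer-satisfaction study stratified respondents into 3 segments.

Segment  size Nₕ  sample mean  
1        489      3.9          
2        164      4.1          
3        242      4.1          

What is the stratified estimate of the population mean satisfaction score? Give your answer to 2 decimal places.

x̄_st = (Σ Nₕx̄ₕ) / (Σ Nₕ) = (489·3.9 + 164·4.1 + 242·4.1) / 895
= 3571.7 / 895 = 3.9907... → 3.99.

3.99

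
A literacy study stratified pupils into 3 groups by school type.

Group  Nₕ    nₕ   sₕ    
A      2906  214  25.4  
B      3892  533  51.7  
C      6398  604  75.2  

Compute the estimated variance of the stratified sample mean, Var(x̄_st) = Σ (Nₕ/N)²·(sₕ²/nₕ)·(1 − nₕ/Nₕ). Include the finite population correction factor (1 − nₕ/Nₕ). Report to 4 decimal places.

N = 13196; Wₕ = Nₕ/N.
group A: (2906/13196)²·25.4²/214·(1 − 214/2906) = 0.1354377
group B: (3892/13196)²·51.7²/533·(1 − 533/3892) = 0.3764888
group C: (6398/13196)²·75.2²/604·(1 − 604/6398) = 1.9931356
Sum = 2.5050622 → 2.5051.

2.5051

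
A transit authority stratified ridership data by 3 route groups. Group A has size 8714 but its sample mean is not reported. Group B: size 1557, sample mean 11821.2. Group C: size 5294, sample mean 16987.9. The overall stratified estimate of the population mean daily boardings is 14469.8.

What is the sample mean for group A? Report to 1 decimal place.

N = 8714 + 1557 + 5294 = 15565.
Overall total = μ·N = 14469.8·15565 = 225222437.
Subtract the known strata: 1557·11821.2 + 5294·16987.9 = 108339551.
Remaining total for group A: 225222437 − 108339551 = 116882886.
Divide by its size: 116882886 / 8714 = 13413.230... → 13413.2.

13413.2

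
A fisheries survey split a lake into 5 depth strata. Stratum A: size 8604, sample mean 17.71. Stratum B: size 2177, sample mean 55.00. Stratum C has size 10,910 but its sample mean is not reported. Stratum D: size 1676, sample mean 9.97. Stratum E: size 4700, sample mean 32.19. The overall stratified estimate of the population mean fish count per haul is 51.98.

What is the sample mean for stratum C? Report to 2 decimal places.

93.38

N = 8604 + 2177 + 10910 + 1676 + 4700 = 28067.
Overall total = μ·N = 51.98·28067 = 1458922.66.
Subtract the known strata: 8604·17.71 + 2177·55.00 + 1676·9.97 + 4700·32.19 = 440114.56.
Remaining total for stratum C: 1458922.66 − 440114.56 = 1018808.1.
Divide by its size: 1018808.1 / 10910 = 93.3830... → 93.38.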